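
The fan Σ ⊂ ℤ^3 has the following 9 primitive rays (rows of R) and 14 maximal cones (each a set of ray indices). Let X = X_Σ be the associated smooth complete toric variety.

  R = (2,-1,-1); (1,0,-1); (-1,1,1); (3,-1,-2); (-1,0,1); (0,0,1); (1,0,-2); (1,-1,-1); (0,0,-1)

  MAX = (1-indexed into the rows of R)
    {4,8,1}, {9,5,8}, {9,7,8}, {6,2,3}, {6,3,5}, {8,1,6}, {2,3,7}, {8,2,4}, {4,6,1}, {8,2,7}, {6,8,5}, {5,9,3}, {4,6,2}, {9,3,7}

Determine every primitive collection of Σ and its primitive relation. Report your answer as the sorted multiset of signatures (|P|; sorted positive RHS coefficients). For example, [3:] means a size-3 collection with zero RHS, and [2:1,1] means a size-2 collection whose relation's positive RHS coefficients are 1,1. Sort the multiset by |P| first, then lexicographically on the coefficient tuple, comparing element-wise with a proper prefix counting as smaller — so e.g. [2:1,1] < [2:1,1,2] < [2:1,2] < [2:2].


The 17 primitive collections of Σ (r=9, n=3):

  • {2,5}:  v_{2} + v_{5} = 0  ⇒ sig = [2:]
  • {3,8}:  v_{3} + v_{8} = 0  ⇒ sig = [2:]
  • {6,9}:  v_{6} + v_{9} = 0  ⇒ sig = [2:]
  • {1,2}:  v_{1} + v_{2} = v_{4}  ⇒ sig = [2:1]
  • {2,9}:  v_{2} + v_{9} = v_{7}  ⇒ sig = [2:1]
  • {4,5}:  v_{4} + v_{5} = v_{1}  ⇒ sig = [2:1]
  • {5,7}:  v_{5} + v_{7} = v_{9}  ⇒ sig = [2:1]
  • {6,7}:  v_{6} + v_{7} = v_{2}  ⇒ sig = [2:1]
  • {1,3}:  v_{1} + v_{3} = v_{2} + v_{6}  ⇒ sig = [2:1,1]
  • {1,5}:  v_{1} + v_{5} = v_{6} + v_{8}  ⇒ sig = [2:1,1]
  • {1,9}:  v_{1} + v_{9} = v_{2} + v_{8}  ⇒ sig = [2:1,1]
  • {1,7}:  v_{1} + v_{7} = 2·v_{2} + v_{8}  ⇒ sig = [2:1,2]
  • {3,4}:  v_{3} + v_{4} = 2·v_{2} + v_{6}  ⇒ sig = [2:1,2]
  • {4,9}:  v_{4} + v_{9} = 2·v_{2} + v_{8}  ⇒ sig = [2:1,2]
  • {4,7}:  v_{4} + v_{7} = 3·v_{2} + v_{8}  ⇒ sig = [2:1,3]
  • {2,6,8}:  v_{2} + v_{6} + v_{8} = v_{1}  ⇒ sig = [3:1]
  • {4,6,8}:  v_{4} + v_{6} + v_{8} = 2·v_{1}  ⇒ sig = [3:2]

Signatures (|P|; sorted positive RHS coefficients), sorted:
    |P|=2: 15 collections, coeffs (), (), (), (1), (1), (1), (1), (1), (1,1), (1,1), (1,1), (1,2), (1,2), (1,2), (1,3)
    |P|=3: 2 collections, coeffs (1), (2)


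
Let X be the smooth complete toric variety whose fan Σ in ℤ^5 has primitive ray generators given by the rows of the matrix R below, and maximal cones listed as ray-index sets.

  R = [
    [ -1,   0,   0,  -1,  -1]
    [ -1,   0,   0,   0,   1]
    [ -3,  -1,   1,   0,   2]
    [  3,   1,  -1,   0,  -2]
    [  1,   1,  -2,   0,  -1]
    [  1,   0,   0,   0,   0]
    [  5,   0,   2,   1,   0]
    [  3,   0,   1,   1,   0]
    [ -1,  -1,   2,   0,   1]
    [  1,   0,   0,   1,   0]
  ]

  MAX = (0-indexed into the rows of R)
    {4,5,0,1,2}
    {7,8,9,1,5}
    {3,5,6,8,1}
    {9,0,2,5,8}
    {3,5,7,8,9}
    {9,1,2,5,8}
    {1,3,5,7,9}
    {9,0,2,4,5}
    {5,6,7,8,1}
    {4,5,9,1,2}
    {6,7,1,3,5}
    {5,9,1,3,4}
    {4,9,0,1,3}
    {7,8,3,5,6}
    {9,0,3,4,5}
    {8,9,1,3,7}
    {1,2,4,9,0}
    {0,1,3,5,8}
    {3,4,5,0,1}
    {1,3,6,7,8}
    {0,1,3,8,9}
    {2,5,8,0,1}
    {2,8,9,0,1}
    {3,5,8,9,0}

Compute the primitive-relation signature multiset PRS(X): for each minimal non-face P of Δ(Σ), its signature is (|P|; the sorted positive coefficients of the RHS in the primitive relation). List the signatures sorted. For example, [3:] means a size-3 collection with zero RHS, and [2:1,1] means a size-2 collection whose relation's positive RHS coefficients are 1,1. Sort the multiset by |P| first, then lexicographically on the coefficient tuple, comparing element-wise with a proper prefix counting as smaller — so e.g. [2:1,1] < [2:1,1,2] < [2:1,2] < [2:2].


Minimal non-faces — 12 found among 10 rays, 24 max cones:

  • {2,3}:  v_{2} + v_{3} = 0 ; sig = [2:]
  • {4,8}:  v_{4} + v_{8} = 0 ; sig = [2:]
  • {0,7}:  v_{0} + v_{7} = v_{3} + v_{8} ; sig = [2:1,1]
  • {2,6}:  v_{2} + v_{6} = v_{1} + v_{5} + v_{7} + v_{8} ; sig = [2:1,1,1,1]
  • {2,7}:  v_{2} + v_{7} = v_{1} + v_{5} + v_{8} + v_{9} ; sig = [2:1,1,1,1]
  • {4,6}:  v_{4} + v_{6} = v_{1} + v_{3} + v_{5} + v_{7} ; sig = [2:1,1,1,1]
  • {4,7}:  v_{4} + v_{7} = v_{1} + v_{3} + v_{5} + v_{9} ; sig = [2:1,1,1,1]
  • {0,6}:  v_{0} + v_{6} = v_{1} + 2·v_{3} + v_{5} + 2·v_{8} ; sig = [2:1,1,2,2]
  • {6,9}:  v_{6} + v_{9} = 2·v_{7} ; sig = [2:2]
  • {0,1,5,9}:  v_{0} + v_{1} + v_{5} + v_{9} = 0 ; sig = [4:]
  • {1,3,5,7,8}:  v_{1} + v_{3} + v_{5} + v_{7} + v_{8} = v_{6} ; sig = [5:1]
  • {1,3,5,8,9}:  v_{1} + v_{3} + v_{5} + v_{8} + v_{9} = v_{7} ; sig = [5:1]

Signatures (|P|; sorted positive RHS coefficients), sorted:
{ [2:] ×2,  [2:1,1],  [2:1,1,1,1] ×4,  [2:1,1,2,2],  [2:2],  [4:],  [5:1] ×2 }


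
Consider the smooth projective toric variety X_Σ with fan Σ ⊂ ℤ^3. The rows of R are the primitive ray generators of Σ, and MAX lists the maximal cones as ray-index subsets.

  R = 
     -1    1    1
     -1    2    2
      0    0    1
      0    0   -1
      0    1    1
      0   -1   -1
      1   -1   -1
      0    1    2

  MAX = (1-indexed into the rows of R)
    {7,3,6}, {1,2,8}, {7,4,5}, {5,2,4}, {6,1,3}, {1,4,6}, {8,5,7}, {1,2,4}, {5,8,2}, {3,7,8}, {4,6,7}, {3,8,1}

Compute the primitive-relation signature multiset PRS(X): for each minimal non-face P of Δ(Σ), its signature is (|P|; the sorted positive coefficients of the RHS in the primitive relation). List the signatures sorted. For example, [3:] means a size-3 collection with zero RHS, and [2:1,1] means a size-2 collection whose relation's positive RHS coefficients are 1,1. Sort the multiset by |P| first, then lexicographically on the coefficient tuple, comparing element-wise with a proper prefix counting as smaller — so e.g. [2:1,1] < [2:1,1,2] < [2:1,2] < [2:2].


|primitive collections| = 10. Relations:

  {1,7}:  v_{1} + v_{7} = 0  ⇒ sig = [2:]
  {3,4}:  v_{3} + v_{4} = 0  ⇒ sig = [2:]
  {5,6}:  v_{5} + v_{6} = 0  ⇒ sig = [2:]
  {1,5}:  v_{1} + v_{5} = v_{2}  ⇒ sig = [2:1]
  {2,6}:  v_{2} + v_{6} = v_{1}  ⇒ sig = [2:1]
  {2,7}:  v_{2} + v_{7} = v_{5}  ⇒ sig = [2:1]
  {3,5}:  v_{3} + v_{5} = v_{8}  ⇒ sig = [2:1]
  {4,8}:  v_{4} + v_{8} = v_{5}  ⇒ sig = [2:1]
  {6,8}:  v_{6} + v_{8} = v_{3}  ⇒ sig = [2:1]
  {2,3}:  v_{2} + v_{3} = v_{1} + v_{8}  ⇒ sig = [2:1,1]

Sorted signature multiset PRS(X):
[[2:], [2:], [2:], [2:1], [2:1], [2:1], [2:1], [2:1], [2:1], [2:1,1]]


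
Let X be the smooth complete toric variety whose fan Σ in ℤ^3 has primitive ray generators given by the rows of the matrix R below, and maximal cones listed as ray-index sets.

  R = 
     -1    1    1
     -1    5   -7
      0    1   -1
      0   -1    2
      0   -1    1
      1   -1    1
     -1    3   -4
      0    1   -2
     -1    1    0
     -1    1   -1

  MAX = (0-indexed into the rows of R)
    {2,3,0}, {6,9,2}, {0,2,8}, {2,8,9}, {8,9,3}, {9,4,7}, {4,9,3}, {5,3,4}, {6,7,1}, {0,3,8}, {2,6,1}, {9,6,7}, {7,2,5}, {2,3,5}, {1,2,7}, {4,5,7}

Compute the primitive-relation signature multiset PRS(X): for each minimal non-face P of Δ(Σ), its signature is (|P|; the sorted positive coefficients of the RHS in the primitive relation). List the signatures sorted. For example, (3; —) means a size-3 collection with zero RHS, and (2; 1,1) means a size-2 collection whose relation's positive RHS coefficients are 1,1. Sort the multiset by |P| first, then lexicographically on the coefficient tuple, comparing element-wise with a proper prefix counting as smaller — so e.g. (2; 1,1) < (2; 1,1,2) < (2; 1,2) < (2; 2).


Primitive collections (25):

  {2,4}:  v_{2} + v_{4} = 0  so sig = (2; —)
  {3,7}:  v_{3} + v_{7} = 0  so sig = (2; —)
  {5,9}:  v_{5} + v_{9} = 0  so sig = (2; —)
  {0,4}:  v_{0} + v_{4} = v_{3} + v_{8}  so sig = (2; 1,1)
  {0,7}:  v_{0} + v_{7} = v_{2} + v_{8}  so sig = (2; 1,1)
  {1,3}:  v_{1} + v_{3} = v_{2} + v_{6}  so sig = (2; 1,1)
  {1,4}:  v_{1} + v_{4} = v_{6} + v_{7}  so sig = (2; 1,1)
  {3,6}:  v_{3} + v_{6} = v_{2} + v_{9}  so sig = (2; 1,1)
  {4,6}:  v_{4} + v_{6} = v_{7} + v_{9}  so sig = (2; 1,1)
  {4,8}:  v_{4} + v_{8} = v_{3} + v_{9}  so sig = (2; 1,1)
  {5,6}:  v_{5} + v_{6} = v_{2} + v_{7}  so sig = (2; 1,1)
  {5,8}:  v_{5} + v_{8} = v_{2} + v_{3}  so sig = (2; 1,1)
  {7,8}:  v_{7} + v_{8} = v_{2} + v_{9}  so sig = (2; 1,1)
  {0,6}:  v_{0} + v_{6} = 2·v_{2} + v_{8} + v_{9}  so sig = (2; 1,1,2)
  {1,8}:  v_{1} + v_{8} = 2·v_{2} + v_{6} + v_{9}  so sig = (2; 1,1,2)
  {0,9}:  v_{0} + v_{9} = 2·v_{8}  so sig = (2; 2)
  {1,9}:  v_{1} + v_{9} = 2·v_{6}  so sig = (2; 2)
  {0,5}:  v_{0} + v_{5} = 2·v_{2} + 2·v_{3}  so sig = (2; 2,2)
  {1,5}:  v_{1} + v_{5} = 2·v_{2} + 2·v_{7}  so sig = (2; 2,2)
  {6,8}:  v_{6} + v_{8} = 2·v_{2} + 2·v_{9}  so sig = (2; 2,2)
  {0,1}:  v_{0} + v_{1} = 4·v_{2} + 2·v_{9}  so sig = (2; 2,4)
  {2,3,8}:  v_{2} + v_{3} + v_{8} = v_{0}  so sig = (3; 1)
  {2,3,9}:  v_{2} + v_{3} + v_{9} = v_{8}  so sig = (3; 1)
  {2,6,7}:  v_{2} + v_{6} + v_{7} = v_{1}  so sig = (3; 1)
  {2,7,9}:  v_{2} + v_{7} + v_{9} = v_{6}  so sig = (3; 1)

Signatures (|P|; sorted positive RHS coefficients), sorted:
    |P|=2: 21 collections, coeffs (), (), (), (1,1), (1,1), (1,1), (1,1), (1,1), (1,1), (1,1), (1,1), (1,1), (1,1), (1,1,2), (1,1,2), (2), (2), (2,2), (2,2), (2,2), (2,4)
    |P|=3: 4 collections, coeffs (1), (1), (1), (1)


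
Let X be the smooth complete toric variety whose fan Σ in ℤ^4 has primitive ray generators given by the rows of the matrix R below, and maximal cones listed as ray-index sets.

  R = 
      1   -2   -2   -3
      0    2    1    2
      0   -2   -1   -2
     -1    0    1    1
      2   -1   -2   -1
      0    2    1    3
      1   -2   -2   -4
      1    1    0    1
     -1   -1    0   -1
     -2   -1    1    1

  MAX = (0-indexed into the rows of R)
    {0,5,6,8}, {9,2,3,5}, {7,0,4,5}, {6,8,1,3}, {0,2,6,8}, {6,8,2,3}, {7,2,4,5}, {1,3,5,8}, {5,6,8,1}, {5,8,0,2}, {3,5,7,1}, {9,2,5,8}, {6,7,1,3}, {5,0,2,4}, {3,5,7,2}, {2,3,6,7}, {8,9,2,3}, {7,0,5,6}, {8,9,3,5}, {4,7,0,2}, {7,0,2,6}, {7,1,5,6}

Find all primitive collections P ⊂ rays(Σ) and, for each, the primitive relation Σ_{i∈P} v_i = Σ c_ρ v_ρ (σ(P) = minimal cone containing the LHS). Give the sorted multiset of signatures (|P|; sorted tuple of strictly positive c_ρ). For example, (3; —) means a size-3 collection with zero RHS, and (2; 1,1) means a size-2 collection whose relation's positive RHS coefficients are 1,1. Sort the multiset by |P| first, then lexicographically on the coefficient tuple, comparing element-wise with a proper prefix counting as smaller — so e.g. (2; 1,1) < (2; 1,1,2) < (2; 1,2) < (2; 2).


17 minimal non-faces of Δ(Σ) (on 10 rays):

  P={1,2}:  v_{1} + v_{2} = 0  ⇒ sig = (2; —)
  P={7,8}:  v_{7} + v_{8} = 0  ⇒ sig = (2; —)
  P={0,3}:  v_{0} + v_{3} = v_{2}  ⇒ sig = (2; 1)
  P={0,1}:  v_{0} + v_{1} = v_{5} + v_{6}  ⇒ sig = (2; 1,1)
  P={6,9}:  v_{6} + v_{9} = v_{2} + v_{8}  ⇒ sig = (2; 1,1)
  P={1,4}:  v_{1} + v_{4} = v_{0} + v_{5} + v_{7}  ⇒ sig = (2; 1,1,1)
  P={1,9}:  v_{1} + v_{9} = v_{3} + v_{5} + v_{8}  ⇒ sig = (2; 1,1,1)
  P={4,8}:  v_{4} + v_{8} = v_{0} + v_{2} + v_{5}  ⇒ sig = (2; 1,1,1)
  P={7,9}:  v_{7} + v_{9} = v_{2} + v_{3} + v_{5}  ⇒ sig = (2; 1,1,1)
  P={0,9}:  v_{0} + v_{9} = 2·v_{2} + v_{5} + v_{8}  ⇒ sig = (2; 1,1,2)
  P={3,4}:  v_{3} + v_{4} = 2·v_{2} + v_{5} + v_{7}  ⇒ sig = (2; 1,1,2)
  P={4,6}:  v_{4} + v_{6} = 2·v_{0} + v_{7}  ⇒ sig = (2; 1,2)
  P={4,9}:  v_{4} + v_{9} = 3·v_{2} + 2·v_{5}  ⇒ sig = (2; 2,3)
  P={3,5,6}:  v_{3} + v_{5} + v_{6} = 0  ⇒ sig = (3; —)
  P={2,5,6}:  v_{2} + v_{5} + v_{6} = v_{0}  ⇒ sig = (3; 1)
  P={0,2,5,7}:  v_{0} + v_{2} + v_{5} + v_{7} = v_{4}  ⇒ sig = (4; 1)
  P={2,3,5,8}:  v_{2} + v_{3} + v_{5} + v_{8} = v_{9}  ⇒ sig = (4; 1)

Sorted signature multiset PRS(X):
{ (2; —) ×2,  (2; 1),  (2; 1,1) ×2,  (2; 1,1,1) ×4,  (2; 1,1,2) ×2,  (2; 1,2),  (2; 2,3),  (3; —),  (3; 1),  (4; 1) ×2 }


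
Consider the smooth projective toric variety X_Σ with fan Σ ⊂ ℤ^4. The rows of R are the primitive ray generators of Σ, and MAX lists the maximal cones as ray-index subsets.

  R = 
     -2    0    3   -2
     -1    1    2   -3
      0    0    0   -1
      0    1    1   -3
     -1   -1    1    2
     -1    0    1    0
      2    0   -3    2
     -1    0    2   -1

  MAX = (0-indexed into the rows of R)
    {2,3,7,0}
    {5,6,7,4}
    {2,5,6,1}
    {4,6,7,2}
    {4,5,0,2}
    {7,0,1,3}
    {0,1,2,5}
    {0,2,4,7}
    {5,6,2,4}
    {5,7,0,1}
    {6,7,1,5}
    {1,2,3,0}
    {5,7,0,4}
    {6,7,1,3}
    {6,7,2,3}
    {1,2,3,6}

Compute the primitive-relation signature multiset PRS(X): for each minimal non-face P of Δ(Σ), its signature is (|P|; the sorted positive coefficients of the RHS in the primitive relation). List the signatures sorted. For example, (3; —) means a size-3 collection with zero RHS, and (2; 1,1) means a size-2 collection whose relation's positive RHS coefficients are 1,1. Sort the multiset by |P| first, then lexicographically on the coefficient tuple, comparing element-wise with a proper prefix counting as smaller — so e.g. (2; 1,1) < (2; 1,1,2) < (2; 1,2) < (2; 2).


6 minimal non-faces of Δ(Σ) (on 8 rays):

  P={0,6}:  v_{0} + v_{6} = 0  so sig = (2; —)
  P={3,4}:  v_{3} + v_{4} = v_{7}  so sig = (2; 1)
  P={3,5}:  v_{3} + v_{5} = v_{1}  so sig = (2; 1)
  P={1,4}:  v_{1} + v_{4} = v_{5} + v_{7}  so sig = (2; 1,1)
  P={2,5,7}:  v_{2} + v_{5} + v_{7} = v_{0}  so sig = (3; 1)
  P={1,2,7}:  v_{1} + v_{2} + v_{7} = v_{0} + v_{3}  so sig = (3; 1,1)

Sorted signature multiset PRS(X):
[(2; —), (2; 1), (2; 1), (2; 1,1), (3; 1), (3; 1,1)]


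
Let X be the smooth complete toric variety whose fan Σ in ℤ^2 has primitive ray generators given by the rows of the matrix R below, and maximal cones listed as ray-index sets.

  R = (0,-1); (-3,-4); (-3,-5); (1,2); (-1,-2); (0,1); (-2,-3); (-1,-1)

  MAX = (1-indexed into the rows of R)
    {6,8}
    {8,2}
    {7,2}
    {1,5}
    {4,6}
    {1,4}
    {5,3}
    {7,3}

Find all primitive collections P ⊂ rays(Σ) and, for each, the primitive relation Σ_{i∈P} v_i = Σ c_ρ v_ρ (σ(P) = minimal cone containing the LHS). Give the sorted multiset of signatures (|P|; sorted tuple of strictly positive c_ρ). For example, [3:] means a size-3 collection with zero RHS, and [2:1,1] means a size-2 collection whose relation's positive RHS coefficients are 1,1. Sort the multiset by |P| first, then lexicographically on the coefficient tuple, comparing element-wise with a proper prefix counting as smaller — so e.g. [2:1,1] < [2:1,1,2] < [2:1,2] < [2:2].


20 minimal non-faces of Δ(Σ) (on 8 rays):

  {1,6}:  v_{1} + v_{6} = 0 — sig = [2:]
  {4,5}:  v_{4} + v_{5} = 0 — sig = [2:]
  {1,2}:  v_{1} + v_{2} = v_{3} — sig = [2:1]
  {1,8}:  v_{1} + v_{8} = v_{5} — sig = [2:1]
  {3,4}:  v_{3} + v_{4} = v_{7} — sig = [2:1]
  {3,6}:  v_{3} + v_{6} = v_{2} — sig = [2:1]
  {4,7}:  v_{4} + v_{7} = v_{8} — sig = [2:1]
  {4,8}:  v_{4} + v_{8} = v_{6} — sig = [2:1]
  {5,6}:  v_{5} + v_{6} = v_{8} — sig = [2:1]
  {5,7}:  v_{5} + v_{7} = v_{3} — sig = [2:1]
  {5,8}:  v_{5} + v_{8} = v_{7} — sig = [2:1]
  {7,8}:  v_{7} + v_{8} = v_{2} — sig = [2:1]
  {1,7}:  v_{1} + v_{7} = 2·v_{5} — sig = [2:2]
  {2,4}:  v_{2} + v_{4} = 2·v_{8} — sig = [2:2]
  {2,5}:  v_{2} + v_{5} = 2·v_{7} — sig = [2:2]
  {3,8}:  v_{3} + v_{8} = 2·v_{7} — sig = [2:2]
  {6,7}:  v_{6} + v_{7} = 2·v_{8} — sig = [2:2]
  {1,3}:  v_{1} + v_{3} = 3·v_{5} — sig = [2:3]
  {2,3}:  v_{2} + v_{3} = 3·v_{7} — sig = [2:3]
  {2,6}:  v_{2} + v_{6} = 3·v_{8} — sig = [2:3]

Sorted signature multiset PRS(X):
{ [2:] ×2,  [2:1] ×10,  [2:2] ×5,  [2:3] ×3 }


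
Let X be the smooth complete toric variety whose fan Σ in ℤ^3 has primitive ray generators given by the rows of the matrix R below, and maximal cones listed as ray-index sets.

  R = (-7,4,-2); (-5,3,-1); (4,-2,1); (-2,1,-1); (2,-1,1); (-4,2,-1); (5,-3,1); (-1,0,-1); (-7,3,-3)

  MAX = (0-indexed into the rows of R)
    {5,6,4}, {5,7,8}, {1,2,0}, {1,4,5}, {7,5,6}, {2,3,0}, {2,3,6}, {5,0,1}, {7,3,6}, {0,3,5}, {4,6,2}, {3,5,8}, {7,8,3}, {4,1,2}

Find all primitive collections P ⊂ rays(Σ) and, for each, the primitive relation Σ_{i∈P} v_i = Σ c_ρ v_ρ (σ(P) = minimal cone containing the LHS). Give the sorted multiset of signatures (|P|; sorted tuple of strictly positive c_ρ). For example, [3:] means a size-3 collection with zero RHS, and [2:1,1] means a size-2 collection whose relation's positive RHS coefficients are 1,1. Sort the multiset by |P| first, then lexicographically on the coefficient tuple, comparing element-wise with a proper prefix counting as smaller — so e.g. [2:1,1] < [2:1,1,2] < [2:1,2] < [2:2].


The 17 primitive collections of Σ (r=9, n=3):

  • {1,6}:  v_{1} + v_{6} = 0  ⇒ sig = [2:]
  • {2,5}:  v_{2} + v_{5} = 0  ⇒ sig = [2:]
  • {3,4}:  v_{3} + v_{4} = 0  ⇒ sig = [2:]
  • {0,4}:  v_{0} + v_{4} = v_{1}  ⇒ sig = [2:1]
  • {0,6}:  v_{0} + v_{6} = v_{3}  ⇒ sig = [2:1]
  • {1,3}:  v_{1} + v_{3} = v_{0}  ⇒ sig = [2:1]
  • {1,7}:  v_{1} + v_{7} = v_{3} + v_{5}  ⇒ sig = [2:1,1]
  • {2,7}:  v_{2} + v_{7} = v_{3} + v_{6}  ⇒ sig = [2:1,1]
  • {2,8}:  v_{2} + v_{8} = v_{3} + v_{7}  ⇒ sig = [2:1,1]
  • {4,7}:  v_{4} + v_{7} = v_{5} + v_{6}  ⇒ sig = [2:1,1]
  • {4,8}:  v_{4} + v_{8} = v_{5} + v_{7}  ⇒ sig = [2:1,1]
  • {0,7}:  v_{0} + v_{7} = 2·v_{3} + v_{5}  ⇒ sig = [2:1,2]
  • {6,8}:  v_{6} + v_{8} = 2·v_{7}  ⇒ sig = [2:2]
  • {1,8}:  v_{1} + v_{8} = 2·v_{3} + 2·v_{5}  ⇒ sig = [2:2,2]
  • {0,8}:  v_{0} + v_{8} = 3·v_{3} + 2·v_{5}  ⇒ sig = [2:2,3]
  • {3,5,6}:  v_{3} + v_{5} + v_{6} = v_{7}  ⇒ sig = [3:1]
  • {3,5,7}:  v_{3} + v_{5} + v_{7} = v_{8}  ⇒ sig = [3:1]

Signatures (|P|; sorted positive RHS coefficients), sorted:
{ [2:] ×3,  [2:1] ×3,  [2:1,1] ×5,  [2:1,2],  [2:2],  [2:2,2],  [2:2,3],  [3:1] ×2 }


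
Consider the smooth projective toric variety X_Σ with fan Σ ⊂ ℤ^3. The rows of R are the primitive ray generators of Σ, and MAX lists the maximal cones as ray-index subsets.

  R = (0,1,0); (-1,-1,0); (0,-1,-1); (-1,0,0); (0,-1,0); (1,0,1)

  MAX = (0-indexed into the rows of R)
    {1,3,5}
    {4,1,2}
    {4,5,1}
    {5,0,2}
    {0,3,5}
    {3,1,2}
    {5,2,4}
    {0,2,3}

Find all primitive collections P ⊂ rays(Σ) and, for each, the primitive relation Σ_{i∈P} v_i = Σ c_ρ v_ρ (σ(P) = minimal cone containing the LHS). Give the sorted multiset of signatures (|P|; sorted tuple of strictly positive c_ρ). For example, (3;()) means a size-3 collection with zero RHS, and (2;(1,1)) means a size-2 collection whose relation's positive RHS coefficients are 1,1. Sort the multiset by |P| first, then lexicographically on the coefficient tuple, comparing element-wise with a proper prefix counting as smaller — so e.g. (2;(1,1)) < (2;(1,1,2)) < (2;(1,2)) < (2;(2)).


|primitive collections| = 5. Relations:

  P={0,4}:  v_{0} + v_{4} = 0  so sig = (2;())
  P={0,1}:  v_{0} + v_{1} = v_{3}  so sig = (2;(1))
  P={3,4}:  v_{3} + v_{4} = v_{1}  so sig = (2;(1))
  P={2,3,5}:  v_{2} + v_{3} + v_{5} = v_{4}  so sig = (3;(1))
  P={1,2,5}:  v_{1} + v_{2} + v_{5} = 2·v_{4}  so sig = (3;(2))

so the primitive-relation signature multiset is
    (2;())
    (2;(1))
    (2;(1))
    (3;(1))
    (3;(2))


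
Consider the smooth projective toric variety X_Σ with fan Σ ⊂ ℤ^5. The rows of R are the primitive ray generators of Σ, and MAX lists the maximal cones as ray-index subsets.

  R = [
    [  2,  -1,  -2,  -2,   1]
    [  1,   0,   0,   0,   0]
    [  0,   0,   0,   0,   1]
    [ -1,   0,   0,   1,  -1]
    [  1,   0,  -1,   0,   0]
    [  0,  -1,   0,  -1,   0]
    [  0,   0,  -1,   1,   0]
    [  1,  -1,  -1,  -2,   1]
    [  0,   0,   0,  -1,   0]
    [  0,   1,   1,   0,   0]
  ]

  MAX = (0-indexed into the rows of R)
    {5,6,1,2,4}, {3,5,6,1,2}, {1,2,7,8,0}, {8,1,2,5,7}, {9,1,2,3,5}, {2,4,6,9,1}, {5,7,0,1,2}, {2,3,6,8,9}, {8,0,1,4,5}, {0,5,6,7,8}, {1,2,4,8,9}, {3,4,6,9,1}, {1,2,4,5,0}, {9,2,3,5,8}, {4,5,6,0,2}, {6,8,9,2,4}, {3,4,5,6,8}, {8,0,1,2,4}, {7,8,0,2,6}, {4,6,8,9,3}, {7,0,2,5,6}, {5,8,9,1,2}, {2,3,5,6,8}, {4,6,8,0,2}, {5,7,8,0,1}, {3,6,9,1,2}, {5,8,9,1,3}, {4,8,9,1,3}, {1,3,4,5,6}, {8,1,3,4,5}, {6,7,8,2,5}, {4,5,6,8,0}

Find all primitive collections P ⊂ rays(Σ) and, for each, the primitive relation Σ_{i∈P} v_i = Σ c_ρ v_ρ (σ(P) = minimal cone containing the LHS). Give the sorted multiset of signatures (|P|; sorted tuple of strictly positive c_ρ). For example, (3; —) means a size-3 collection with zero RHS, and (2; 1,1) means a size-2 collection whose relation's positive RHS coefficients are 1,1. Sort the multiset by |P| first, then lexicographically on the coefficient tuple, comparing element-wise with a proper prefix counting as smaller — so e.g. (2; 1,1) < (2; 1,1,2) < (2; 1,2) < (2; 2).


14 collections generate NE(X_Σ); each relation:

  P = {4,7}:  v_{4} + v_{7} = v_{0}  →  sig = (2; 1)
  P = {3,7}:  v_{3} + v_{7} = v_{5} + v_{6} + v_{8}  →  sig = (2; 1,1,1)
  P = {0,3}:  v_{0} + v_{3} = v_{4} + v_{5} + v_{6} + v_{8}  →  sig = (2; 1,1,1,1)
  P = {0,9}:  v_{0} + v_{9} = v_{1} + v_{2} + v_{4} + 2·v_{8}  →  sig = (2; 1,1,1,2)
  P = {7,9}:  v_{7} + v_{9} = v_{1} + v_{2} + 2·v_{8}  →  sig = (2; 1,1,2)
  P = {5,6,9}:  v_{5} + v_{6} + v_{9} = 0  →  sig = (3; —)
  P = {1,6,8}:  v_{1} + v_{6} + v_{8} = v_{4}  →  sig = (3; 1)
  P = {2,3,4}:  v_{2} + v_{3} + v_{4} = v_{6}  →  sig = (3; 1)
  P = {4,5,9}:  v_{4} + v_{5} + v_{9} = v_{1} + v_{8}  →  sig = (3; 1,1)
  P = {1,6,7}:  v_{1} + v_{6} + v_{7} = v_{2} + 2·v_{4} + v_{5}  →  sig = (3; 1,1,2)
  P = {0,1,6}:  v_{0} + v_{1} + v_{6} = v_{2} + 3·v_{4} + v_{5}  →  sig = (3; 1,1,3)
  P = {1,2,3,8}:  v_{1} + v_{2} + v_{3} + v_{8} = 0  →  sig = (4; —)
  P = {2,4,5,8}:  v_{2} + v_{4} + v_{5} + v_{8} = v_{7}  →  sig = (4; 1)
  P = {0,2,5,8}:  v_{0} + v_{2} + v_{5} + v_{8} = 2·v_{7}  →  sig = (4; 2)

Hence PRS(X_Σ) =
{ (2; 1),  (2; 1,1,1),  (2; 1,1,1,1),  (2; 1,1,1,2),  (2; 1,1,2),  (3; —),  (3; 1) ×2,  (3; 1,1),  (3; 1,1,2),  (3; 1,1,3),  (4; —),  (4; 1),  (4; 2) }


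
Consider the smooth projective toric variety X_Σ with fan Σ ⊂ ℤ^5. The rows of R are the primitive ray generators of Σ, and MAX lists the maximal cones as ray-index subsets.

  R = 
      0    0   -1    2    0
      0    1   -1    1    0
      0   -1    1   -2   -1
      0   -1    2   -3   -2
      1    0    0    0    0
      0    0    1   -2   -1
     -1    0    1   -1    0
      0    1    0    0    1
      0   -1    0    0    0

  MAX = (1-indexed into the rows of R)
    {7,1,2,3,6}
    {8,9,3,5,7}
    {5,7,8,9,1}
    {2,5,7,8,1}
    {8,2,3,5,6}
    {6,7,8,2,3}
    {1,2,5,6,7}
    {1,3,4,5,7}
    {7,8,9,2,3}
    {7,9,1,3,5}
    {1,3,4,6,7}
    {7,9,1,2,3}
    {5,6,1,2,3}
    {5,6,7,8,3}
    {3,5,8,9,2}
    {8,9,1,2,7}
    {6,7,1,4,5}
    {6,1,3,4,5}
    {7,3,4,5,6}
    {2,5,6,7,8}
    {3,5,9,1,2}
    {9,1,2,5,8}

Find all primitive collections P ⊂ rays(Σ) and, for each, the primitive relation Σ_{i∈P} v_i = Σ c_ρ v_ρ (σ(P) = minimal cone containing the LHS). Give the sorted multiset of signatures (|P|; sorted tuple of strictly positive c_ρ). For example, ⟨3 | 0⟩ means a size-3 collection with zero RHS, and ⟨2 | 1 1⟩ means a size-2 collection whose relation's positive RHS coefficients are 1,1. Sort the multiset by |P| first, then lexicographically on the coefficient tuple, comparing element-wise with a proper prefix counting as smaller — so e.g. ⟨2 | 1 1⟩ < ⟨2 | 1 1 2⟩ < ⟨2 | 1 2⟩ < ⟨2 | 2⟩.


9 minimal non-faces of Δ(Σ) (on 9 rays):

  P={6,9}:  v_{6} + v_{9} = v_{3}  →  sig = ⟨2 | 1⟩
  P={4,8}:  v_{4} + v_{8} = v_{5} + v_{6} + v_{7}  →  sig = ⟨2 | 1 1 1⟩
  P={4,9}:  v_{4} + v_{9} = v_{1} + 2·v_{3} + v_{5} + v_{7}  →  sig = ⟨2 | 1 1 1 2⟩
  P={2,4}:  v_{2} + v_{4} = v_{1} + 2·v_{6}  →  sig = ⟨2 | 1 2⟩
  P={1,3,8}:  v_{1} + v_{3} + v_{8} = 0  →  sig = ⟨3 | 0⟩
  P={1,6,8}:  v_{1} + v_{6} + v_{8} = v_{2} + v_{5} + v_{7}  →  sig = ⟨3 | 1 1 1⟩
  P={2,5,7,9}:  v_{2} + v_{5} + v_{7} + v_{9} = 0  →  sig = ⟨4 | 0⟩
  P={2,3,5,7}:  v_{2} + v_{3} + v_{5} + v_{7} = v_{6}  →  sig = ⟨4 | 1⟩
  P={1,3,5,6,7}:  v_{1} + v_{3} + v_{5} + v_{6} + v_{7} = v_{4}  →  sig = ⟨5 | 1⟩

Hence PRS(X_Σ) =
    |P|=2: 4 collections, coeffs (1), (1,1,1), (1,1,1,2), (1,2)
    |P|=3: 2 collections, coeffs (), (1,1,1)
    |P|=4: 2 collections, coeffs (), (1)
    |P|=5: 1 collection, coeffs (1)


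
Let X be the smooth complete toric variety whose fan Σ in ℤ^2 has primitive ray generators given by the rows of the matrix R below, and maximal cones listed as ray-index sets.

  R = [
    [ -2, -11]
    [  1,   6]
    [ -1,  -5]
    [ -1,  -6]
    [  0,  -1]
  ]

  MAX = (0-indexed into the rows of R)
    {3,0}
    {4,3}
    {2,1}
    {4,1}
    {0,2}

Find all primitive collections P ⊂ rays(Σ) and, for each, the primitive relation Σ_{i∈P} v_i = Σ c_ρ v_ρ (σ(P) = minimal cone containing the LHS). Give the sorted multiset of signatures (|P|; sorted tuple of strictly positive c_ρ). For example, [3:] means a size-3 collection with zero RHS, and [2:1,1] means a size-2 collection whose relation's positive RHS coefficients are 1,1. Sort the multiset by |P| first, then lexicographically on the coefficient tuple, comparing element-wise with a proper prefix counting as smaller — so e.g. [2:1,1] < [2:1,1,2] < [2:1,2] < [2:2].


5 minimal non-faces of Δ(Σ) (on 5 rays):

  P={1,3}:  v_{1} + v_{3} = 0  ⇒ sig = [2:]
  P={0,1}:  v_{0} + v_{1} = v_{2}  ⇒ sig = [2:1]
  P={2,3}:  v_{2} + v_{3} = v_{0}  ⇒ sig = [2:1]
  P={2,4}:  v_{2} + v_{4} = v_{3}  ⇒ sig = [2:1]
  P={0,4}:  v_{0} + v_{4} = 2·v_{3}  ⇒ sig = [2:2]

Signatures (|P|; sorted positive RHS coefficients), sorted:
[[2:], [2:1], [2:1], [2:1], [2:2]]


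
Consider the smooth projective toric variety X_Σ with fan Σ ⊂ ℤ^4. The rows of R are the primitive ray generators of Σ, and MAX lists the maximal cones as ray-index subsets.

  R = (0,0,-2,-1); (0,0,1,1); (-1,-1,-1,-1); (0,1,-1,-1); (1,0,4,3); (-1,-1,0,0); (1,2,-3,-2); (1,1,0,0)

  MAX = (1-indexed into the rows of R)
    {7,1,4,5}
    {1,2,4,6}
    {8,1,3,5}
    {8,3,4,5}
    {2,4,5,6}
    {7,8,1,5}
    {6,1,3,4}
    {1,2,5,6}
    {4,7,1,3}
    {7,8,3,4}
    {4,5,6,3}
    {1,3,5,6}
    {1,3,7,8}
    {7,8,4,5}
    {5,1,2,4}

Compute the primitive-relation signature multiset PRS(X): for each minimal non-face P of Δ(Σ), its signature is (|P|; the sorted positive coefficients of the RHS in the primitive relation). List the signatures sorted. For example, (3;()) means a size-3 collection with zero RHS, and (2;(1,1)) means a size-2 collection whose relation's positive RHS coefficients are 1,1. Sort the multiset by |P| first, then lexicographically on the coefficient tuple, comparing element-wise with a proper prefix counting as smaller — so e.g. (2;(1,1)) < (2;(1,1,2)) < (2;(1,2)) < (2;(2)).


|primitive collections| = 9. Relations:

  P = {6,8}:  v_{6} + v_{8} = 0 — sig = (2;())
  P = {2,3}:  v_{2} + v_{3} = v_{6} — sig = (2;(1))
  P = {6,7}:  v_{6} + v_{7} = v_{1} + v_{4} — sig = (2;(1,1))
  P = {2,8}:  v_{2} + v_{8} = v_{1} + v_{4} + v_{5} — sig = (2;(1,1,1))
  P = {2,7}:  v_{2} + v_{7} = 2·v_{1} + 2·v_{4} + v_{5} — sig = (2;(1,2,2))
  P = {1,4,8}:  v_{1} + v_{4} + v_{8} = v_{7} — sig = (3;(1))
  P = {3,5,7}:  v_{3} + v_{5} + v_{7} = v_{8} — sig = (3;(1))
  P = {1,3,4,5}:  v_{1} + v_{3} + v_{4} + v_{5} = 0 — sig = (4;())
  P = {1,4,5,6}:  v_{1} + v_{4} + v_{5} + v_{6} = v_{2} — sig = (4;(1))

Sorted signature multiset PRS(X):
    (2;())
    (2;(1))
    (2;(1,1))
    (2;(1,1,1))
    (2;(1,2,2))
    (3;(1))
    (3;(1))
    (4;())
    (4;(1))


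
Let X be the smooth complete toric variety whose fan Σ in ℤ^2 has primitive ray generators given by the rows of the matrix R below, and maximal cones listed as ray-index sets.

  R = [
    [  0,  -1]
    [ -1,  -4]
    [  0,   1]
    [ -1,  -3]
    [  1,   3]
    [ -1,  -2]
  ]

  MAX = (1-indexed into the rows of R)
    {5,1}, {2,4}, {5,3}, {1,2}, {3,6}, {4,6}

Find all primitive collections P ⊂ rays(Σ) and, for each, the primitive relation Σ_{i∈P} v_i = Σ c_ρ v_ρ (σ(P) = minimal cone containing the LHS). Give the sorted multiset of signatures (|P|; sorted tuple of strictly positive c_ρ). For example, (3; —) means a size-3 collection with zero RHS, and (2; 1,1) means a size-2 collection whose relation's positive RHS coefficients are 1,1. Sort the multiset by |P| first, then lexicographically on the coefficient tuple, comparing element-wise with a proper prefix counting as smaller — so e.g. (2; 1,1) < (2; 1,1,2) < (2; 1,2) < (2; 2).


Minimal non-faces — 9 found among 6 rays, 6 max cones:

  {1,3}:  v_{1} + v_{3} = 0  ⟹  sig = (2; —)
  {4,5}:  v_{4} + v_{5} = 0  ⟹  sig = (2; —)
  {1,4}:  v_{1} + v_{4} = v_{2}  ⟹  sig = (2; 1)
  {1,6}:  v_{1} + v_{6} = v_{4}  ⟹  sig = (2; 1)
  {2,3}:  v_{2} + v_{3} = v_{4}  ⟹  sig = (2; 1)
  {2,5}:  v_{2} + v_{5} = v_{1}  ⟹  sig = (2; 1)
  {3,4}:  v_{3} + v_{4} = v_{6}  ⟹  sig = (2; 1)
  {5,6}:  v_{5} + v_{6} = v_{3}  ⟹  sig = (2; 1)
  {2,6}:  v_{2} + v_{6} = 2·v_{4}  ⟹  sig = (2; 2)

so the primitive-relation signature multiset is
    |P|=2: 9 collections, coeffs (), (), (1), (1), (1), (1), (1), (1), (2)


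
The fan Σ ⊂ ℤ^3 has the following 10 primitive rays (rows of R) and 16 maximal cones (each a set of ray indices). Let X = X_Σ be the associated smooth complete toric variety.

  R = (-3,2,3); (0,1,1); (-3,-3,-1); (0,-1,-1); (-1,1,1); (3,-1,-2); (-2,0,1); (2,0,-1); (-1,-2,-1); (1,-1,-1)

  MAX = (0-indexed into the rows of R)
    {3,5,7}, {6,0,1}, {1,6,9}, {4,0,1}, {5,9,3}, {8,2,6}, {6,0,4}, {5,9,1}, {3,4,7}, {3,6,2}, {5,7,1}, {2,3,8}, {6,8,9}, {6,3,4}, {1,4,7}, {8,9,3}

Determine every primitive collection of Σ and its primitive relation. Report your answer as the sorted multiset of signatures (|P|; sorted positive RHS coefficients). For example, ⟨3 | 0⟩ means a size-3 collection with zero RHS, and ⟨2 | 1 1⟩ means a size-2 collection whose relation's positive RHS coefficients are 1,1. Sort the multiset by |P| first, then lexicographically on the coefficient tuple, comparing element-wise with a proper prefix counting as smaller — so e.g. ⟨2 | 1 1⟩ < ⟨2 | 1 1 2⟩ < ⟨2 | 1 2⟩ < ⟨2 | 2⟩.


Σ has 24 primitive collections:

  P = {1,3}:  v_{1} + v_{3} = 0  ⇒ sig = ⟨2 | 0⟩
  P = {4,9}:  v_{4} + v_{9} = 0  ⇒ sig = ⟨2 | 0⟩
  P = {6,7}:  v_{6} + v_{7} = 0  ⇒ sig = ⟨2 | 0⟩
  P = {0,5}:  v_{0} + v_{5} = v_{1}  ⇒ sig = ⟨2 | 1⟩
  P = {4,5}:  v_{4} + v_{5} = v_{7}  ⇒ sig = ⟨2 | 1⟩
  P = {5,6}:  v_{5} + v_{6} = v_{9}  ⇒ sig = ⟨2 | 1⟩
  P = {7,9}:  v_{7} + v_{9} = v_{5}  ⇒ sig = ⟨2 | 1⟩
  P = {0,3}:  v_{0} + v_{3} = v_{4} + v_{6}  ⇒ sig = ⟨2 | 1 1⟩
  P = {0,7}:  v_{0} + v_{7} = v_{1} + v_{4}  ⇒ sig = ⟨2 | 1 1⟩
  P = {0,9}:  v_{0} + v_{9} = v_{1} + v_{6}  ⇒ sig = ⟨2 | 1 1⟩
  P = {1,2}:  v_{1} + v_{2} = v_{6} + v_{8}  ⇒ sig = ⟨2 | 1 1⟩
  P = {1,8}:  v_{1} + v_{8} = v_{6} + v_{9}  ⇒ sig = ⟨2 | 1 1⟩
  P = {2,7}:  v_{2} + v_{7} = v_{3} + v_{8}  ⇒ sig = ⟨2 | 1 1⟩
  P = {4,8}:  v_{4} + v_{8} = v_{3} + v_{6}  ⇒ sig = ⟨2 | 1 1⟩
  P = {7,8}:  v_{7} + v_{8} = v_{3} + v_{9}  ⇒ sig = ⟨2 | 1 1⟩
  P = {2,5}:  v_{2} + v_{5} = v_{3} + v_{8} + v_{9}  ⇒ sig = ⟨2 | 1 1 1⟩
  P = {5,8}:  v_{5} + v_{8} = v_{3} + 2·v_{9}  ⇒ sig = ⟨2 | 1 2⟩
  P = {0,2}:  v_{0} + v_{2} = v_{3} + 3·v_{6}  ⇒ sig = ⟨2 | 1 3⟩
  P = {0,8}:  v_{0} + v_{8} = 2·v_{6}  ⇒ sig = ⟨2 | 2⟩
  P = {2,9}:  v_{2} + v_{9} = 2·v_{8}  ⇒ sig = ⟨2 | 2⟩
  P = {2,4}:  v_{2} + v_{4} = 2·v_{3} + 2·v_{6}  ⇒ sig = ⟨2 | 2 2⟩
  P = {1,4,6}:  v_{1} + v_{4} + v_{6} = v_{0}  ⇒ sig = ⟨3 | 1⟩
  P = {3,6,8}:  v_{3} + v_{6} + v_{8} = v_{2}  ⇒ sig = ⟨3 | 1⟩
  P = {3,6,9}:  v_{3} + v_{6} + v_{9} = v_{8}  ⇒ sig = ⟨3 | 1⟩

so the primitive-relation signature multiset is
{ ⟨2 | 0⟩ ×3,  ⟨2 | 1⟩ ×4,  ⟨2 | 1 1⟩ ×8,  ⟨2 | 1 1 1⟩,  ⟨2 | 1 2⟩,  ⟨2 | 1 3⟩,  ⟨2 | 2⟩ ×2,  ⟨2 | 2 2⟩,  ⟨3 | 1⟩ ×3 }


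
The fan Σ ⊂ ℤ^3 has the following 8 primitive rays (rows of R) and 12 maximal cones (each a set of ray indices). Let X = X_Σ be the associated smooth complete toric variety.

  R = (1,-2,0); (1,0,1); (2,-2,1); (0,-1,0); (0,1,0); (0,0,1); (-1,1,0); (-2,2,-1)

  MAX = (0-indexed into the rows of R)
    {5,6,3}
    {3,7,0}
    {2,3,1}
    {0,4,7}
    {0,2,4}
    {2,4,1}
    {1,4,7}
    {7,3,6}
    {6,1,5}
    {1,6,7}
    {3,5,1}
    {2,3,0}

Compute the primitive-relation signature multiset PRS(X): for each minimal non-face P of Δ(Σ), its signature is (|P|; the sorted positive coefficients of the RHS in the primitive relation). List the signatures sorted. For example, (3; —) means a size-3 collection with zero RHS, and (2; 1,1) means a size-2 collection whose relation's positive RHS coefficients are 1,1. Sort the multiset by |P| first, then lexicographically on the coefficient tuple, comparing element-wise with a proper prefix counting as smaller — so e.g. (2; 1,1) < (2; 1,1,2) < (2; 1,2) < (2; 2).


12 minimal non-faces of Δ(Σ) (on 8 rays):

  P = {2,7}:  v_{2} + v_{7} = 0 — sig = (2; —)
  P = {3,4}:  v_{3} + v_{4} = 0 — sig = (2; —)
  P = {0,1}:  v_{0} + v_{1} = v_{2} — sig = (2; 1)
  P = {0,6}:  v_{0} + v_{6} = v_{3} — sig = (2; 1)
  P = {2,6}:  v_{2} + v_{6} = v_{1} + v_{3} — sig = (2; 1,1)
  P = {4,5}:  v_{4} + v_{5} = v_{1} + v_{6} — sig = (2; 1,1)
  P = {4,6}:  v_{4} + v_{6} = v_{1} + v_{7} — sig = (2; 1,1)
  P = {0,5}:  v_{0} + v_{5} = v_{1} + 2·v_{3} — sig = (2; 1,2)
  P = {5,7}:  v_{5} + v_{7} = 2·v_{6} — sig = (2; 2)
  P = {2,5}:  v_{2} + v_{5} = 2·v_{1} + 2·v_{3} — sig = (2; 2,2)
  P = {1,3,6}:  v_{1} + v_{3} + v_{6} = v_{5} — sig = (3; 1)
  P = {1,3,7}:  v_{1} + v_{3} + v_{7} = v_{6} — sig = (3; 1)

Sorted signature multiset PRS(X):
{ (2; —) ×2,  (2; 1) ×2,  (2; 1,1) ×3,  (2; 1,2),  (2; 2),  (2; 2,2),  (3; 1) ×2 }


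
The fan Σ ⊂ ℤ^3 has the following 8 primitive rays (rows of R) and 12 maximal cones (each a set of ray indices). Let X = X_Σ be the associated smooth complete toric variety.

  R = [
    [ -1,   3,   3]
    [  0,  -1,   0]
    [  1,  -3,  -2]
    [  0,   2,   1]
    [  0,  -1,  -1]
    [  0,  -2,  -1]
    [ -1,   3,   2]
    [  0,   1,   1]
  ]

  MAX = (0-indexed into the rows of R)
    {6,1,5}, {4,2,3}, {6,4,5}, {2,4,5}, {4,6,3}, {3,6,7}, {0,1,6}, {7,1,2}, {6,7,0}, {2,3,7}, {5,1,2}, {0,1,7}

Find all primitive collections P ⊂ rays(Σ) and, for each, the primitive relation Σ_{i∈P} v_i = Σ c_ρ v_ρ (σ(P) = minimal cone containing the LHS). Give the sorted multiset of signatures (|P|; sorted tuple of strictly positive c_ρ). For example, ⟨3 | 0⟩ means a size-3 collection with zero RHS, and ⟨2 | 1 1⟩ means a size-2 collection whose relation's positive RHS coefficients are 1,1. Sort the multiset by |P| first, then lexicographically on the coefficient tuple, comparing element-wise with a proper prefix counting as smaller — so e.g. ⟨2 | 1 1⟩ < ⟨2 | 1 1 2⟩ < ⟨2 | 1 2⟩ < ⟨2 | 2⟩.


Σ has 11 primitive collections:

  P = {2,6}:  v_{2} + v_{6} = 0  ⟹  sig = ⟨2 | 0⟩
  P = {3,5}:  v_{3} + v_{5} = 0  ⟹  sig = ⟨2 | 0⟩
  P = {4,7}:  v_{4} + v_{7} = 0  ⟹  sig = ⟨2 | 0⟩
  P = {1,3}:  v_{1} + v_{3} = v_{7}  ⟹  sig = ⟨2 | 1⟩
  P = {1,4}:  v_{1} + v_{4} = v_{5}  ⟹  sig = ⟨2 | 1⟩
  P = {5,7}:  v_{5} + v_{7} = v_{1}  ⟹  sig = ⟨2 | 1⟩
  P = {0,2}:  v_{0} + v_{2} = v_{1} + v_{7}  ⟹  sig = ⟨2 | 1 1⟩
  P = {0,4}:  v_{0} + v_{4} = v_{1} + v_{6}  ⟹  sig = ⟨2 | 1 1⟩
  P = {0,3}:  v_{0} + v_{3} = v_{6} + 2·v_{7}  ⟹  sig = ⟨2 | 1 2⟩
  P = {0,5}:  v_{0} + v_{5} = 2·v_{1} + v_{6}  ⟹  sig = ⟨2 | 1 2⟩
  P = {1,6,7}:  v_{1} + v_{6} + v_{7} = v_{0}  ⟹  sig = ⟨3 | 1⟩

Sorted signature multiset PRS(X):
    |P|=2: 10 collections, coeffs (), (), (), (1), (1), (1), (1,1), (1,1), (1,2), (1,2)
    |P|=3: 1 collection, coeffs (1)


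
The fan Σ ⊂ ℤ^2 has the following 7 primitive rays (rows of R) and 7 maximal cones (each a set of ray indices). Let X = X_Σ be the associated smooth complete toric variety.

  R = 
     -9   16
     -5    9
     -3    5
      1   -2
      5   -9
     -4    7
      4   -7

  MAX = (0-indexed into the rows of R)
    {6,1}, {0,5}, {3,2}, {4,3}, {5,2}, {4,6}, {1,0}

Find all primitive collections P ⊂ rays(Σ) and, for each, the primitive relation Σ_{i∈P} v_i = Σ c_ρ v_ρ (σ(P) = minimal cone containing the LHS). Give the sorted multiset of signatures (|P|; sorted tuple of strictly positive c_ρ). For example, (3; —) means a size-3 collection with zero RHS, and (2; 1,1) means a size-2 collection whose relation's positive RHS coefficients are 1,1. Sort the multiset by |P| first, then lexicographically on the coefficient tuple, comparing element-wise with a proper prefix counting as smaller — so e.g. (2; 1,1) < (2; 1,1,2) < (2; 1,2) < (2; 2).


Minimal non-faces — 14 found among 7 rays, 7 max cones:

  {1,4}:  v_{1} + v_{4} = 0  so sig = (2; —)
  {5,6}:  v_{5} + v_{6} = 0  so sig = (2; —)
  {0,4}:  v_{0} + v_{4} = v_{5}  so sig = (2; 1)
  {0,6}:  v_{0} + v_{6} = v_{1}  so sig = (2; 1)
  {1,3}:  v_{1} + v_{3} = v_{5}  so sig = (2; 1)
  {1,5}:  v_{1} + v_{5} = v_{0}  so sig = (2; 1)
  {2,6}:  v_{2} + v_{6} = v_{3}  so sig = (2; 1)
  {3,5}:  v_{3} + v_{5} = v_{2}  so sig = (2; 1)
  {3,6}:  v_{3} + v_{6} = v_{4}  so sig = (2; 1)
  {4,5}:  v_{4} + v_{5} = v_{3}  so sig = (2; 1)
  {0,3}:  v_{0} + v_{3} = 2·v_{5}  so sig = (2; 2)
  {1,2}:  v_{1} + v_{2} = 2·v_{5}  so sig = (2; 2)
  {2,4}:  v_{2} + v_{4} = 2·v_{3}  so sig = (2; 2)
  {0,2}:  v_{0} + v_{2} = 3·v_{5}  so sig = (2; 3)

Signatures (|P|; sorted positive RHS coefficients), sorted:
[(2; —), (2; —), (2; 1), (2; 1), (2; 1), (2; 1), (2; 1), (2; 1), (2; 1), (2; 1), (2; 2), (2; 2), (2; 2), (2; 3)]


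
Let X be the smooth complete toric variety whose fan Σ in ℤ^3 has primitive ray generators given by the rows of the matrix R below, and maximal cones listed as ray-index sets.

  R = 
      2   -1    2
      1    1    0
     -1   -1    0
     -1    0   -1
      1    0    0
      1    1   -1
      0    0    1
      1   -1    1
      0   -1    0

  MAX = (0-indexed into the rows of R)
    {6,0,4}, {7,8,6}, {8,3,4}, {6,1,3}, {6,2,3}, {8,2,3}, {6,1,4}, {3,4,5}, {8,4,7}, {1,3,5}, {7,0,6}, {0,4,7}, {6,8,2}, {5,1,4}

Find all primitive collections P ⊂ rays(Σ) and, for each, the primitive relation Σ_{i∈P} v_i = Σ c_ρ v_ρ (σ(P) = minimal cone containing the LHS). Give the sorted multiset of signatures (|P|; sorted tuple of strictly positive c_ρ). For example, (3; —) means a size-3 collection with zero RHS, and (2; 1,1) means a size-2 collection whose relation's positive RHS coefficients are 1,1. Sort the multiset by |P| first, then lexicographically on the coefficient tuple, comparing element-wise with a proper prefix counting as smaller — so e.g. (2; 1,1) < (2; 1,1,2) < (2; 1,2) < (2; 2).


Minimal non-faces — 20 found among 9 rays, 14 max cones:

  {1,2}:  v_{1} + v_{2} = 0  →  sig = (2; —)
  {0,3}:  v_{0} + v_{3} = v_{7}  →  sig = (2; 1)
  {1,8}:  v_{1} + v_{8} = v_{4}  →  sig = (2; 1)
  {2,4}:  v_{2} + v_{4} = v_{8}  →  sig = (2; 1)
  {3,7}:  v_{3} + v_{7} = v_{8}  →  sig = (2; 1)
  {5,6}:  v_{5} + v_{6} = v_{1}  →  sig = (2; 1)
  {2,5}:  v_{2} + v_{5} = v_{3} + v_{4}  →  sig = (2; 1,1)
  {0,2}:  v_{0} + v_{2} = v_{6} + v_{7} + v_{8}  →  sig = (2; 1,1,1)
  {1,7}:  v_{1} + v_{7} = 2·v_{4} + v_{6}  →  sig = (2; 1,2)
  {2,7}:  v_{2} + v_{7} = v_{6} + 2·v_{8}  →  sig = (2; 1,2)
  {5,8}:  v_{5} + v_{8} = v_{3} + 2·v_{4}  →  sig = (2; 1,2)
  {0,5}:  v_{0} + v_{5} = 3·v_{4} + v_{6}  →  sig = (2; 1,3)
  {0,8}:  v_{0} + v_{8} = 2·v_{7}  →  sig = (2; 2)
  {5,7}:  v_{5} + v_{7} = 2·v_{4}  →  sig = (2; 2)
  {0,1}:  v_{0} + v_{1} = 3·v_{4} + 2·v_{6}  →  sig = (2; 2,3)
  {3,4,6}:  v_{3} + v_{4} + v_{6} = 0  →  sig = (3; —)
  {1,3,4}:  v_{1} + v_{3} + v_{4} = v_{5}  →  sig = (3; 1)
  {3,6,8}:  v_{3} + v_{6} + v_{8} = v_{2}  →  sig = (3; 1)
  {4,6,7}:  v_{4} + v_{6} + v_{7} = v_{0}  →  sig = (3; 1)
  {4,6,8}:  v_{4} + v_{6} + v_{8} = v_{7}  →  sig = (3; 1)

Signatures (|P|; sorted positive RHS coefficients), sorted:
    |P|=2: 15 collections, coeffs (), (1), (1), (1), (1), (1), (1,1), (1,1,1), (1,2), (1,2), (1,2), (1,3), (2), (2), (2,3)
    |P|=3: 5 collections, coeffs (), (1), (1), (1), (1)
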